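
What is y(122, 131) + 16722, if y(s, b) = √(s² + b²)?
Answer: 16722 + √32045 ≈ 16901.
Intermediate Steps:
y(s, b) = √(b² + s²)
y(122, 131) + 16722 = √(131² + 122²) + 16722 = √(17161 + 14884) + 16722 = √32045 + 16722 = 16722 + √32045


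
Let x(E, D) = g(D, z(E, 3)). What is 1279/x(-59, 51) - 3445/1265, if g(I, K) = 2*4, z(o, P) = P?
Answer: 318075/2024 ≈ 157.15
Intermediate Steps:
g(I, K) = 8
x(E, D) = 8
1279/x(-59, 51) - 3445/1265 = 1279/8 - 3445/1265 = 1279*(⅛) - 3445*1/1265 = 1279/8 - 689/253 = 318075/2024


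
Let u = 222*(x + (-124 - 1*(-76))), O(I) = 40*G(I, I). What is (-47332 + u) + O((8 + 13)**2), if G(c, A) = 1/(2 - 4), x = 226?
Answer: -7836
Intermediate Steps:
G(c, A) = -1/2 (G(c, A) = 1/(-2) = -1/2)
O(I) = -20 (O(I) = 40*(-1/2) = -20)
u = 39516 (u = 222*(226 + (-124 - 1*(-76))) = 222*(226 + (-124 + 76)) = 222*(226 - 48) = 222*178 = 39516)
(-47332 + u) + O((8 + 13)**2) = (-47332 + 39516) - 20 = -7816 - 20 = -7836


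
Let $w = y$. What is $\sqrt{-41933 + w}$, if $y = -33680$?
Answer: $i \sqrt{75613} \approx 274.98 i$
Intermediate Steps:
$w = -33680$
$\sqrt{-41933 + w} = \sqrt{-41933 - 33680} = \sqrt{-75613} = i \sqrt{75613}$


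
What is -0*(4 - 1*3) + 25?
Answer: 25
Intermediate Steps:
-0*(4 - 1*3) + 25 = -0*(4 - 3) + 25 = -0 + 25 = -125*0 + 25 = 0 + 25 = 25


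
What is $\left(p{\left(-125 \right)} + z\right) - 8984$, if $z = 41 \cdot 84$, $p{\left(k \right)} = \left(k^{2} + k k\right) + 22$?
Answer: $25732$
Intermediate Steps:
$p{\left(k \right)} = 22 + 2 k^{2}$ ($p{\left(k \right)} = \left(k^{2} + k^{2}\right) + 22 = 2 k^{2} + 22 = 22 + 2 k^{2}$)
$z = 3444$
$\left(p{\left(-125 \right)} + z\right) - 8984 = \left(\left(22 + 2 \left(-125\right)^{2}\right) + 3444\right) - 8984 = \left(\left(22 + 2 \cdot 15625\right) + 3444\right) - 8984 = \left(\left(22 + 31250\right) + 3444\right) - 8984 = \left(31272 + 3444\right) - 8984 = 34716 - 8984 = 25732$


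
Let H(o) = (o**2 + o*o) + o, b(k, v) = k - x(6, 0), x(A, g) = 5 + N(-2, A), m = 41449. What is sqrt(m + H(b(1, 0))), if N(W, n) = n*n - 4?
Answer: sqrt(44005) ≈ 209.77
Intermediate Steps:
N(W, n) = -4 + n**2 (N(W, n) = n**2 - 4 = -4 + n**2)
x(A, g) = 1 + A**2 (x(A, g) = 5 + (-4 + A**2) = 1 + A**2)
b(k, v) = -37 + k (b(k, v) = k - (1 + 6**2) = k - (1 + 36) = k - 1*37 = k - 37 = -37 + k)
H(o) = o + 2*o**2 (H(o) = (o**2 + o**2) + o = 2*o**2 + o = o + 2*o**2)
sqrt(m + H(b(1, 0))) = sqrt(41449 + (-37 + 1)*(1 + 2*(-37 + 1))) = sqrt(41449 - 36*(1 + 2*(-36))) = sqrt(41449 - 36*(1 - 72)) = sqrt(41449 - 36*(-71)) = sqrt(41449 + 2556) = sqrt(44005)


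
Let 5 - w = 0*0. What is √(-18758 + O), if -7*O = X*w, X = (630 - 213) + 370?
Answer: I*√946687/7 ≈ 139.0*I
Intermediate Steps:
w = 5 (w = 5 - 0*0 = 5 - 1*0 = 5 + 0 = 5)
X = 787 (X = 417 + 370 = 787)
O = -3935/7 (O = -787*5/7 = -⅐*3935 = -3935/7 ≈ -562.14)
√(-18758 + O) = √(-18758 - 3935/7) = √(-135241/7) = I*√946687/7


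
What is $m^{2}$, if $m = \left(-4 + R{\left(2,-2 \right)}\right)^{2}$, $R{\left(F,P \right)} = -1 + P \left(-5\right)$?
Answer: $625$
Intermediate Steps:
$R{\left(F,P \right)} = -1 - 5 P$
$m = 25$ ($m = \left(-4 - -9\right)^{2} = \left(-4 + \left(-1 + 10\right)\right)^{2} = \left(-4 + 9\right)^{2} = 5^{2} = 25$)
$m^{2} = 25^{2} = 625$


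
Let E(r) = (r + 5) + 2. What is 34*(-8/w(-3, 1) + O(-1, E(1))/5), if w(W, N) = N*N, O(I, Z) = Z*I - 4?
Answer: -1768/5 ≈ -353.60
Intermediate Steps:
E(r) = 7 + r (E(r) = (5 + r) + 2 = 7 + r)
O(I, Z) = -4 + I*Z (O(I, Z) = I*Z - 4 = -4 + I*Z)
w(W, N) = N**2
34*(-8/w(-3, 1) + O(-1, E(1))/5) = 34*(-8/(1**2) + (-4 - (7 + 1))/5) = 34*(-8/1 + (-4 - 1*8)*(1/5)) = 34*(-8*1 + (-4 - 8)*(1/5)) = 34*(-8 - 12*1/5) = 34*(-8 - 12/5) = 34*(-52/5) = -1768/5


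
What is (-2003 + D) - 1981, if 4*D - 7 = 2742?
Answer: -13187/4 ≈ -3296.8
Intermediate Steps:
D = 2749/4 (D = 7/4 + (¼)*2742 = 7/4 + 1371/2 = 2749/4 ≈ 687.25)
(-2003 + D) - 1981 = (-2003 + 2749/4) - 1981 = -5263/4 - 1981 = -13187/4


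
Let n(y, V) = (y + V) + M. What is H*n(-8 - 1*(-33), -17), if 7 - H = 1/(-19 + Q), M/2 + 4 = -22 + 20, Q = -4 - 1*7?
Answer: -422/15 ≈ -28.133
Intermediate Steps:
Q = -11 (Q = -4 - 7 = -11)
M = -12 (M = -8 + 2*(-22 + 20) = -8 + 2*(-2) = -8 - 4 = -12)
n(y, V) = -12 + V + y (n(y, V) = (y + V) - 12 = (V + y) - 12 = -12 + V + y)
H = 211/30 (H = 7 - 1/(-19 - 11) = 7 - 1/(-30) = 7 - 1*(-1/30) = 7 + 1/30 = 211/30 ≈ 7.0333)
H*n(-8 - 1*(-33), -17) = 211*(-12 - 17 + (-8 - 1*(-33)))/30 = 211*(-12 - 17 + (-8 + 33))/30 = 211*(-12 - 17 + 25)/30 = (211/30)*(-4) = -422/15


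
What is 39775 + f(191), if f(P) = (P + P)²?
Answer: 185699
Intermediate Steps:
f(P) = 4*P² (f(P) = (2*P)² = 4*P²)
39775 + f(191) = 39775 + 4*191² = 39775 + 4*36481 = 39775 + 145924 = 185699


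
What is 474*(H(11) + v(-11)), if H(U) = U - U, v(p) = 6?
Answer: 2844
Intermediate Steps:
H(U) = 0
474*(H(11) + v(-11)) = 474*(0 + 6) = 474*6 = 2844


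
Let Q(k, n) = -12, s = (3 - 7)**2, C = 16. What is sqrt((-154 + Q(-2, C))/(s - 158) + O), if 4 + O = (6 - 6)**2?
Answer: I*sqrt(14271)/71 ≈ 1.6826*I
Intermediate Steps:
s = 16 (s = (-4)**2 = 16)
O = -4 (O = -4 + (6 - 6)**2 = -4 + 0**2 = -4 + 0 = -4)
sqrt((-154 + Q(-2, C))/(s - 158) + O) = sqrt((-154 - 12)/(16 - 158) - 4) = sqrt(-166/(-142) - 4) = sqrt(-166*(-1/142) - 4) = sqrt(83/71 - 4) = sqrt(-201/71) = I*sqrt(14271)/71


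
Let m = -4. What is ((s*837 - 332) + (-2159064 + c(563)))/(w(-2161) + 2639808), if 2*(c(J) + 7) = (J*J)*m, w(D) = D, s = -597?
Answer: -3293030/2637647 ≈ -1.2485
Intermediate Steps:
c(J) = -7 - 2*J**2 (c(J) = -7 + ((J*J)*(-4))/2 = -7 + (J**2*(-4))/2 = -7 + (-4*J**2)/2 = -7 - 2*J**2)
((s*837 - 332) + (-2159064 + c(563)))/(w(-2161) + 2639808) = ((-597*837 - 332) + (-2159064 + (-7 - 2*563**2)))/(-2161 + 2639808) = ((-499689 - 332) + (-2159064 + (-7 - 2*316969)))/2637647 = (-500021 + (-2159064 + (-7 - 633938)))*(1/2637647) = (-500021 + (-2159064 - 633945))*(1/2637647) = (-500021 - 2793009)*(1/2637647) = -3293030*1/2637647 = -3293030/2637647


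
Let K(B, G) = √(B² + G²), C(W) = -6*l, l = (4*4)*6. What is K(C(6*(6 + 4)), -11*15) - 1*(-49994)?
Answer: 49994 + 3*√39889 ≈ 50593.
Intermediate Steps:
l = 96 (l = 16*6 = 96)
C(W) = -576 (C(W) = -6*96 = -576)
K(C(6*(6 + 4)), -11*15) - 1*(-49994) = √((-576)² + (-11*15)²) - 1*(-49994) = √(331776 + (-165)²) + 49994 = √(331776 + 27225) + 49994 = √359001 + 49994 = 3*√39889 + 49994 = 49994 + 3*√39889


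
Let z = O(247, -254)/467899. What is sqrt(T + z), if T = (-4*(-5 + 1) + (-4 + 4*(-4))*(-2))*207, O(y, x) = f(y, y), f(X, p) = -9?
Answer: 3*sqrt(281981162302989)/467899 ≈ 107.67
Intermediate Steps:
O(y, x) = -9
T = 11592 (T = (-4*(-4) + (-4 - 16)*(-2))*207 = (16 - 20*(-2))*207 = (16 + 40)*207 = 56*207 = 11592)
z = -9/467899 ≈ -1.9235e-5
sqrt(T + z) = sqrt(11592 - 9/467899) = sqrt(5423885199/467899) = 3*sqrt(281981162302989)/467899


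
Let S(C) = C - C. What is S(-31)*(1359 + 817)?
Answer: 0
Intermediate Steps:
S(C) = 0
S(-31)*(1359 + 817) = 0*(1359 + 817) = 0*2176 = 0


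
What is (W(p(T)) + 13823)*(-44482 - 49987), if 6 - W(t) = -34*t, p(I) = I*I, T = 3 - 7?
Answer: -1357802937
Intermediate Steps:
T = -4
p(I) = I²
W(t) = 6 + 34*t (W(t) = 6 - (-34)*t = 6 + 34*t)
(W(p(T)) + 13823)*(-44482 - 49987) = ((6 + 34*(-4)²) + 13823)*(-44482 - 49987) = ((6 + 34*16) + 13823)*(-94469) = ((6 + 544) + 13823)*(-94469) = (550 + 13823)*(-94469) = 14373*(-94469) = -1357802937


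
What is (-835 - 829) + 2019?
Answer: 355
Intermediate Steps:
(-835 - 829) + 2019 = -1664 + 2019 = 355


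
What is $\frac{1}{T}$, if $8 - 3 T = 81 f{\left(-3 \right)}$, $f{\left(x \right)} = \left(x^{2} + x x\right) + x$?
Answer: $- \frac{3}{1207} \approx -0.0024855$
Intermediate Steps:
$f{\left(x \right)} = x + 2 x^{2}$ ($f{\left(x \right)} = \left(x^{2} + x^{2}\right) + x = 2 x^{2} + x = x + 2 x^{2}$)
$T = - \frac{1207}{3}$ ($T = \frac{8}{3} - \frac{81 \left(- 3 \left(1 + 2 \left(-3\right)\right)\right)}{3} = \frac{8}{3} - \frac{81 \left(- 3 \left(1 - 6\right)\right)}{3} = \frac{8}{3} - \frac{81 \left(\left(-3\right) \left(-5\right)\right)}{3} = \frac{8}{3} - \frac{81 \cdot 15}{3} = \frac{8}{3} - 405 = - \frac{1207}{3} \approx -402.33$)
$\frac{1}{T} = \frac{1}{- \frac{1207}{3}} = - \frac{3}{1207}$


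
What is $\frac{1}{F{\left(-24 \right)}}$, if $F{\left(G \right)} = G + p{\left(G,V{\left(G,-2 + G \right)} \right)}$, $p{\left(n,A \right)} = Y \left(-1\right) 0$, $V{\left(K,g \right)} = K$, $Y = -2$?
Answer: $- \frac{1}{24} \approx -0.041667$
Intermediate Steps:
$p{\left(n,A \right)} = 0$ ($p{\left(n,A \right)} = \left(-2\right) \left(-1\right) 0 = 2 \cdot 0 = 0$)
$F{\left(G \right)} = G$ ($F{\left(G \right)} = G + 0 = G$)
$\frac{1}{F{\left(-24 \right)}} = \frac{1}{-24} = - \frac{1}{24}$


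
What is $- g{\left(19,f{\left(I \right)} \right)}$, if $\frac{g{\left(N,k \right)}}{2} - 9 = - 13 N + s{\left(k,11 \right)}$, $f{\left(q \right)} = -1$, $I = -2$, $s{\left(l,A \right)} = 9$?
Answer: $458$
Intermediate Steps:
$g{\left(N,k \right)} = 36 - 26 N$ ($g{\left(N,k \right)} = 18 + 2 \left(- 13 N + 9\right) = 18 + 2 \left(9 - 13 N\right) = 18 - \left(-18 + 26 N\right) = 36 - 26 N$)
$- g{\left(19,f{\left(I \right)} \right)} = - (36 - 494) = \left(-1\right) \left(-458\right) = 458$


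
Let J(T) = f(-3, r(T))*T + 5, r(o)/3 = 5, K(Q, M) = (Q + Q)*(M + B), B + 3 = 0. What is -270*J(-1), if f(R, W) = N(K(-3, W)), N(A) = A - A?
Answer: -1350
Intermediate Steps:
B = -3 (B = -3 + 0 = -3)
K(Q, M) = 2*Q*(-3 + M) (K(Q, M) = (Q + Q)*(M - 3) = (2*Q)*(-3 + M) = 2*Q*(-3 + M))
r(o) = 15 (r(o) = 3*5 = 15)
N(A) = 0
f(R, W) = 0
J(T) = 5 (J(T) = 0*T + 5 = 0 + 5 = 5)
-270*J(-1) = -270*5 = -1350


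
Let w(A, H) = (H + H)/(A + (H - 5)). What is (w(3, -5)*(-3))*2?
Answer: -60/7 ≈ -8.5714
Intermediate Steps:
w(A, H) = 2*H/(-5 + A + H) (w(A, H) = (2*H)/(A + (-5 + H)) = (2*H)/(-5 + A + H) = 2*H/(-5 + A + H))
(w(3, -5)*(-3))*2 = ((2*(-5)/(-5 + 3 - 5))*(-3))*2 = ((2*(-5)/(-7))*(-3))*2 = ((2*(-5)*(-⅐))*(-3))*2 = ((10/7)*(-3))*2 = -30/7*2 = -60/7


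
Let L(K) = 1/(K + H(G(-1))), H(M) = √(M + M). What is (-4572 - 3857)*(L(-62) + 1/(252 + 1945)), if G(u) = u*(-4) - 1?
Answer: 557898652/4216043 + 8429*√6/3838 ≈ 137.71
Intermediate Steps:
G(u) = -1 - 4*u (G(u) = -4*u - 1 = -1 - 4*u)
H(M) = √2*√M (H(M) = √(2*M) = √2*√M)
L(K) = 1/(K + √6) (L(K) = 1/(K + √2*√(-1 - 4*(-1))) = 1/(K + √2*√(-1 + 4)) = 1/(K + √2*√3) = 1/(K + √6))
(-4572 - 3857)*(L(-62) + 1/(252 + 1945)) = (-4572 - 3857)*(1/(-62 + √6) + 1/(252 + 1945)) = -8429*(1/(-62 + √6) + 1/2197) = -8429*(1/2197 + 1/(-62 + √6)) = -8429/2197 - 8429/(-62 + √6)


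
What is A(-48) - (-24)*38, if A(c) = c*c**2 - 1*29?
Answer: -109709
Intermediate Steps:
A(c) = -29 + c**3 (A(c) = c**3 - 29 = -29 + c**3)
A(-48) - (-24)*38 = (-29 + (-48)**3) - (-24)*38 = (-29 - 110592) - 1*(-912) = -110621 + 912 = -109709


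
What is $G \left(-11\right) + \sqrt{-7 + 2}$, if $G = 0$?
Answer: $i \sqrt{5} \approx 2.2361 i$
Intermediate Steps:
$G \left(-11\right) + \sqrt{-7 + 2} = 0 \left(-11\right) + \sqrt{-7 + 2} = 0 + \sqrt{-5} = 0 + i \sqrt{5} = i \sqrt{5}$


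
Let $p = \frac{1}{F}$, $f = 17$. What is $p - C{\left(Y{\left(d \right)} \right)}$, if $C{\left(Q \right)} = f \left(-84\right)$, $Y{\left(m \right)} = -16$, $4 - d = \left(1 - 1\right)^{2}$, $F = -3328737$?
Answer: $\frac{4753436435}{3328737} \approx 1428.0$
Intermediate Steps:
$d = 4$ ($d = 4 - \left(1 - 1\right)^{2} = 4 - 0^{2} = 4 - 0 = 4 + 0 = 4$)
$C{\left(Q \right)} = -1428$ ($C{\left(Q \right)} = 17 \left(-84\right) = -1428$)
$p = - \frac{1}{3328737}$ ($p = \frac{1}{-3328737} = - \frac{1}{3328737} \approx -3.0041 \cdot 10^{-7}$)
$p - C{\left(Y{\left(d \right)} \right)} = - \frac{1}{3328737} - -1428 = - \frac{1}{3328737} + 1428 = \frac{4753436435}{3328737}$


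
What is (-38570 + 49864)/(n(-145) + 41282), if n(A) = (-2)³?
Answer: 5647/20637 ≈ 0.27363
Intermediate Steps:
n(A) = -8
(-38570 + 49864)/(n(-145) + 41282) = (-38570 + 49864)/(-8 + 41282) = 11294/41274 = 11294*(1/41274) = 5647/20637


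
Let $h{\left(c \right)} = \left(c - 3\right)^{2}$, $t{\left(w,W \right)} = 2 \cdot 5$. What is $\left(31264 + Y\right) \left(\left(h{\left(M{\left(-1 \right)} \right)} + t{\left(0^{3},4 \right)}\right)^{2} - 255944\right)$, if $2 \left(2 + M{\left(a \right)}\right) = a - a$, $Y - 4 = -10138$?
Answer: $-5382212470$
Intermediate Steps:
$Y = -10134$ ($Y = 4 - 10138 = -10134$)
$t{\left(w,W \right)} = 10$
$M{\left(a \right)} = -2$ ($M{\left(a \right)} = -2 + \frac{a - a}{2} = -2 + \frac{1}{2} \cdot 0 = -2 + 0 = -2$)
$h{\left(c \right)} = \left(-3 + c\right)^{2}$
$\left(31264 + Y\right) \left(\left(h{\left(M{\left(-1 \right)} \right)} + t{\left(0^{3},4 \right)}\right)^{2} - 255944\right) = \left(31264 - 10134\right) \left(\left(\left(-3 - 2\right)^{2} + 10\right)^{2} - 255944\right) = 21130 \left(\left(\left(-5\right)^{2} + 10\right)^{2} - 255944\right) = 21130 \left(\left(25 + 10\right)^{2} - 255944\right) = 21130 \left(35^{2} - 255944\right) = 21130 \left(1225 - 255944\right) = 21130 \left(-254719\right) = -5382212470$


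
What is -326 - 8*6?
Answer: -374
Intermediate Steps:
-326 - 8*6 = -326 - 48 = -374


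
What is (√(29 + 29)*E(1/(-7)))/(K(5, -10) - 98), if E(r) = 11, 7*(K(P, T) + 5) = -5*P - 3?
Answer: -11*√58/107 ≈ -0.78293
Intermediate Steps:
K(P, T) = -38/7 - 5*P/7 (K(P, T) = -5 + (-5*P - 3)/7 = -5 + (-3 - 5*P)/7 = -5 + (-3/7 - 5*P/7) = -38/7 - 5*P/7)
(√(29 + 29)*E(1/(-7)))/(K(5, -10) - 98) = (√(29 + 29)*11)/((-38/7 - 5/7*5) - 98) = (√58*11)/((-38/7 - 25/7) - 98) = (11*√58)/(-9 - 98) = (11*√58)/(-107) = (11*√58)*(-1/107) = -11*√58/107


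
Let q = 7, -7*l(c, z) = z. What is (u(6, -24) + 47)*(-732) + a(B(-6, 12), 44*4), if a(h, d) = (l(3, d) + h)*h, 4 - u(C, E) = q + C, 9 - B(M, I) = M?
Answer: -195777/7 ≈ -27968.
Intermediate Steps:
l(c, z) = -z/7
B(M, I) = 9 - M
u(C, E) = -3 - C (u(C, E) = 4 - (7 + C) = 4 + (-7 - C) = -3 - C)
a(h, d) = h*(h - d/7) (a(h, d) = (-d/7 + h)*h = (h - d/7)*h = h*(h - d/7))
(u(6, -24) + 47)*(-732) + a(B(-6, 12), 44*4) = ((-3 - 1*6) + 47)*(-732) + (9 - 1*(-6))*(-44*4 + 7*(9 - 1*(-6)))/7 = ((-3 - 6) + 47)*(-732) + (9 + 6)*(-1*176 + 7*(9 + 6))/7 = (-9 + 47)*(-732) + (⅐)*15*(-176 + 7*15) = 38*(-732) + (⅐)*15*(-176 + 105) = -27816 + (⅐)*15*(-71) = -27816 - 1065/7 = -195777/7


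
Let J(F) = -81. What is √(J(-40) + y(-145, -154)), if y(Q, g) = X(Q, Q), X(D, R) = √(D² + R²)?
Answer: √(-81 + 145*√2) ≈ 11.138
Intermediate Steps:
y(Q, g) = √2*√(Q²) (y(Q, g) = √(Q² + Q²) = √(2*Q²) = √2*√(Q²))
√(J(-40) + y(-145, -154)) = √(-81 + √2*√((-145)²)) = √(-81 + √2*√21025) = √(-81 + √2*145) = √(-81 + 145*√2)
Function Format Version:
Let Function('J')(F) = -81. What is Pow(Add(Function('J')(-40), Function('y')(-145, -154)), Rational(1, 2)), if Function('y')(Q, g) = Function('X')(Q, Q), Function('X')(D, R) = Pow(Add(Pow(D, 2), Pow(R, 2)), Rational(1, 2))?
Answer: Pow(Add(-81, Mul(145, Pow(2, Rational(1, 2)))), Rational(1, 2)) ≈ 11.138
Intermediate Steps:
Function('y')(Q, g) = Mul(Pow(2, Rational(1, 2)), Pow(Pow(Q, 2), Rational(1, 2))) (Function('y')(Q, g) = Pow(Add(Pow(Q, 2), Pow(Q, 2)), Rational(1, 2)) = Pow(Mul(2, Pow(Q, 2)), Rational(1, 2)) = Mul(Pow(2, Rational(1, 2)), Pow(Pow(Q, 2), Rational(1, 2))))
Pow(Add(Function('J')(-40), Function('y')(-145, -154)), Rational(1, 2)) = Pow(Add(-81, Mul(Pow(2, Rational(1, 2)), Pow(Pow(-145, 2), Rational(1, 2)))), Rational(1, 2)) = Pow(Add(-81, Mul(Pow(2, Rational(1, 2)), Pow(21025, Rational(1, 2)))), Rational(1, 2)) = Pow(Add(-81, Mul(Pow(2, Rational(1, 2)), 145)), Rational(1, 2)) = Pow(Add(-81, Mul(145, Pow(2, Rational(1, 2)))), Rational(1, 2))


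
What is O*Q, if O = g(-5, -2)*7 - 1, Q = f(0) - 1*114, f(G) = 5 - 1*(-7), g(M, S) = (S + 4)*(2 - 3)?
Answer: 1530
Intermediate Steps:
g(M, S) = -4 - S (g(M, S) = (4 + S)*(-1) = -4 - S)
f(G) = 12 (f(G) = 5 + 7 = 12)
Q = -102 (Q = 12 - 1*114 = 12 - 114 = -102)
O = -15 (O = (-4 - 1*(-2))*7 - 1 = (-4 + 2)*7 - 1 = -2*7 - 1 = -14 - 1 = -15)
O*Q = -15*(-102) = 1530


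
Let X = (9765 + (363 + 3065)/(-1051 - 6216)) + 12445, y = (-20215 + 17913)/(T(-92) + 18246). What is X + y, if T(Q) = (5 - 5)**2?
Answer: 1472413200649/66296841 ≈ 22209.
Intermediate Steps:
T(Q) = 0 (T(Q) = 0**2 = 0)
y = -1151/9123 (y = (-20215 + 17913)/(0 + 18246) = -2302/18246 = -2302*1/18246 = -1151/9123 ≈ -0.12616)
X = 161396642/7267 (X = (9765 + 3428/(-7267)) + 12445 = (9765 + 3428*(-1/7267)) + 12445 = (9765 - 3428/7267) + 12445 = 70958827/7267 + 12445 = 161396642/7267 ≈ 22210.)
X + y = 161396642/7267 - 1151/9123 = 1472413200649/66296841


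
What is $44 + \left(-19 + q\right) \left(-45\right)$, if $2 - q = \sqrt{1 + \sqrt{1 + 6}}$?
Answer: $809 + 45 \sqrt{1 + \sqrt{7}} \approx 894.92$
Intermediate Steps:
$q = 2 - \sqrt{1 + \sqrt{7}}$ ($q = 2 - \sqrt{1 + \sqrt{1 + 6}} = 2 - \sqrt{1 + \sqrt{7}} \approx 0.090615$)
$44 + \left(-19 + q\right) \left(-45\right) = 44 + \left(-19 + \left(2 - \sqrt{1 + \sqrt{7}}\right)\right) \left(-45\right) = 44 + \left(-17 - \sqrt{1 + \sqrt{7}}\right) \left(-45\right) = 44 + \left(765 + 45 \sqrt{1 + \sqrt{7}}\right) = 809 + 45 \sqrt{1 + \sqrt{7}}$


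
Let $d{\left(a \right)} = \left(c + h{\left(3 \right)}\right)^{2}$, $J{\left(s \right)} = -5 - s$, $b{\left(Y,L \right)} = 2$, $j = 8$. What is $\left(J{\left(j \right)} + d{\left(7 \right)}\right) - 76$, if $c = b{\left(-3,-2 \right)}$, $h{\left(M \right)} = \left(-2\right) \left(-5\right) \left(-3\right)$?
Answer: $695$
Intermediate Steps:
$h{\left(M \right)} = -30$ ($h{\left(M \right)} = 10 \left(-3\right) = -30$)
$c = 2$
$d{\left(a \right)} = 784$ ($d{\left(a \right)} = \left(2 - 30\right)^{2} = \left(-28\right)^{2} = 784$)
$\left(J{\left(j \right)} + d{\left(7 \right)}\right) - 76 = \left(\left(-5 - 8\right) + 784\right) - 76 = \left(-13 + 784\right) - 76 = 771 - 76 = 695$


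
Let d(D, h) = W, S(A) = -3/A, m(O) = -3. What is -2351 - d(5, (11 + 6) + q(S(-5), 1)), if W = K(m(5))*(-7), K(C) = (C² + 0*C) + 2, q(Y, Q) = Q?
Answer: -2274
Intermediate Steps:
K(C) = 2 + C² (K(C) = (C² + 0) + 2 = C² + 2 = 2 + C²)
W = -77 (W = (2 + (-3)²)*(-7) = (2 + 9)*(-7) = 11*(-7) = -77)
d(D, h) = -77
-2351 - d(5, (11 + 6) + q(S(-5), 1)) = -2351 - 1*(-77) = -2351 + 77 = -2274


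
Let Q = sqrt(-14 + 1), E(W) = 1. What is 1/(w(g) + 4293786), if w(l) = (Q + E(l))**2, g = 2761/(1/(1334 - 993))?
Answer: 2146887/9218247581564 - I*sqrt(13)/9218247581564 ≈ 2.329e-7 - 3.9113e-13*I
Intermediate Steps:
g = 941501 (g = 2761/(1/341) = 2761*341 = 941501)
Q = I*sqrt(13) (Q = sqrt(-13) = I*sqrt(13) ≈ 3.6056*I)
w(l) = (1 + I*sqrt(13))**2 (w(l) = (I*sqrt(13) + 1)**2 = (1 + I*sqrt(13))**2)
1/(w(g) + 4293786) = 1/((1 + I*sqrt(13))**2 + 4293786) = 1/(4293786 + (1 + I*sqrt(13))**2)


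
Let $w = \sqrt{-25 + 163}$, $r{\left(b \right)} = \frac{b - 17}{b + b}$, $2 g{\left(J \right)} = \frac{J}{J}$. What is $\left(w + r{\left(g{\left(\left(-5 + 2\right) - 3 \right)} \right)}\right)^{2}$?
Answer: $\frac{1641}{4} - 33 \sqrt{138} \approx 22.588$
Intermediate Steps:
$g{\left(J \right)} = \frac{1}{2}$ ($g{\left(J \right)} = \frac{J \frac{1}{J}}{2} = \frac{1}{2} \cdot 1 = \frac{1}{2}$)
$r{\left(b \right)} = \frac{-17 + b}{2 b}$
$w = \sqrt{138} \approx 11.747$
$\left(w + r{\left(g{\left(\left(-5 + 2\right) - 3 \right)} \right)}\right)^{2} = \left(\sqrt{138} + \frac{\frac{1}{\frac{1}{2}} \left(-17 + \frac{1}{2}\right)}{2}\right)^{2} = \left(\sqrt{138} + \frac{1}{2} \cdot 2 \left(- \frac{33}{2}\right)\right)^{2} = \left(\sqrt{138} - \frac{33}{2}\right)^{2} = \left(- \frac{33}{2} + \sqrt{138}\right)^{2}$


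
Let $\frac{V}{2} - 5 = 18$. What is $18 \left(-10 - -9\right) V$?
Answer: $-828$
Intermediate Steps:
$V = 46$ ($V = 10 + 2 \cdot 18 = 10 + 36 = 46$)
$18 \left(-10 - -9\right) V = 18 \left(-10 - -9\right) 46 = 18 \left(-10 + 9\right) 46 = 18 \left(-1\right) 46 = \left(-18\right) 46 = -828$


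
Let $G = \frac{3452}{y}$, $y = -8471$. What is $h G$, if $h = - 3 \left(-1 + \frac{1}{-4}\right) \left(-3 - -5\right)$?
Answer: $- \frac{25890}{8471} \approx -3.0563$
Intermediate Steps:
$h = \frac{15}{2}$ ($h = - 3 \left(-1 - \frac{1}{4}\right) \left(-3 + 5\right) = \left(-3\right) \left(- \frac{5}{4}\right) 2 = \frac{15}{4} \cdot 2 = \frac{15}{2} \approx 7.5$)
$G = - \frac{3452}{8471}$ ($G = \frac{3452}{-8471} = 3452 \left(- \frac{1}{8471}\right) = - \frac{3452}{8471} \approx -0.40751$)
$h G = \frac{15}{2} \left(- \frac{3452}{8471}\right) = - \frac{25890}{8471}$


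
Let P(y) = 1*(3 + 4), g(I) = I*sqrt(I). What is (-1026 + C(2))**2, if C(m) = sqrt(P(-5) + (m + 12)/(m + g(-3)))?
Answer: (1026 - sqrt(7)*sqrt((4 - 3*I*sqrt(3))/(2 - 3*I*sqrt(3))))**2 ≈ 1.0469e+6 - 845.0*I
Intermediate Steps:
g(I) = I**(3/2)
P(y) = 7 (P(y) = 1*7 = 7)
C(m) = sqrt(7 + (12 + m)/(m - 3*I*sqrt(3))) (C(m) = sqrt(7 + (m + 12)/(m + (-3)**(3/2))) = sqrt(7 + (12 + m)/(m - 3*I*sqrt(3))))
(-1026 + C(2))**2 = (-1026 + sqrt((12 + 8*2 - 21*I*sqrt(3))/(2 - 3*I*sqrt(3))))**2 = (-1026 + sqrt((12 + 16 - 21*I*sqrt(3))/(2 - 3*I*sqrt(3))))**2 = (-1026 + sqrt((28 - 21*I*sqrt(3))/(2 - 3*I*sqrt(3))))**2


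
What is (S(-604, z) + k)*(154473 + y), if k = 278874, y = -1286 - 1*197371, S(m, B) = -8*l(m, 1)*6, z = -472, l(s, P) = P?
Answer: -12319647984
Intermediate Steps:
S(m, B) = -48 (S(m, B) = -8*1*6 = -8*6 = -48)
y = -198657 (y = -1286 - 197371 = -198657)
(S(-604, z) + k)*(154473 + y) = (-48 + 278874)*(154473 - 198657) = 278826*(-44184) = -12319647984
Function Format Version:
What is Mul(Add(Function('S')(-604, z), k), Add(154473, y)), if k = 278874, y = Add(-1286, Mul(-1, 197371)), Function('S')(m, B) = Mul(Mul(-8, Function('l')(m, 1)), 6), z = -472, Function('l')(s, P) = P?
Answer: -12319647984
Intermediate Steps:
Function('S')(m, B) = -48 (Function('S')(m, B) = Mul(Mul(-8, 1), 6) = Mul(-8, 6) = -48)
y = -198657 (y = Add(-1286, -197371) = -198657)
Mul(Add(Function('S')(-604, z), k), Add(154473, y)) = Mul(Add(-48, 278874), Add(154473, -198657)) = Mul(278826, -44184) = -12319647984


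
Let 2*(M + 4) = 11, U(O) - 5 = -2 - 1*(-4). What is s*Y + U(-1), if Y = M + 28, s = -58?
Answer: -1704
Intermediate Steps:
U(O) = 7 (U(O) = 5 + (-2 - 1*(-4)) = 5 + (-2 + 4) = 5 + 2 = 7)
M = 3/2 (M = -4 + (½)*11 = -4 + 11/2 = 3/2 ≈ 1.5000)
Y = 59/2 (Y = 3/2 + 28 = 59/2 ≈ 29.500)
s*Y + U(-1) = -58*59/2 + 7 = -1711 + 7 = -1704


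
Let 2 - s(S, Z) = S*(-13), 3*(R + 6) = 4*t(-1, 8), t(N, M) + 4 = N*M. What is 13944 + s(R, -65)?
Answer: 13660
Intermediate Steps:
t(N, M) = -4 + M*N (t(N, M) = -4 + N*M = -4 + M*N)
R = -22 (R = -6 + (4*(-4 + 8*(-1)))/3 = -6 + (4*(-4 - 8))/3 = -6 + (4*(-12))/3 = -6 + (⅓)*(-48) = -6 - 16 = -22)
s(S, Z) = 2 + 13*S (s(S, Z) = 2 - S*(-13) = 2 - (-13)*S = 2 + 13*S)
13944 + s(R, -65) = 13944 + (2 + 13*(-22)) = 13944 + (2 - 286) = 13944 - 284 = 13660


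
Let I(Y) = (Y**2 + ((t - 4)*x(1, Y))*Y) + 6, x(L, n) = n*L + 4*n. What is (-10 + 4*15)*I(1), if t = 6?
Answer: 850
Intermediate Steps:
x(L, n) = 4*n + L*n (x(L, n) = L*n + 4*n = 4*n + L*n)
I(Y) = 6 + 11*Y**2 (I(Y) = (Y**2 + ((6 - 4)*(Y*(4 + 1)))*Y) + 6 = (Y**2 + (2*(Y*5))*Y) + 6 = (Y**2 + (2*(5*Y))*Y) + 6 = (Y**2 + (10*Y)*Y) + 6 = (Y**2 + 10*Y**2) + 6 = 11*Y**2 + 6 = 6 + 11*Y**2)
(-10 + 4*15)*I(1) = (-10 + 4*15)*(6 + 11*1**2) = (-10 + 60)*(6 + 11*1) = 50*(6 + 11) = 50*17 = 850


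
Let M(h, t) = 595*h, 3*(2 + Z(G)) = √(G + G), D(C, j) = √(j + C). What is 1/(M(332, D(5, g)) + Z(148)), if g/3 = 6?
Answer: 888921/175595676350 - 3*√74/175595676350 ≈ 5.0622e-6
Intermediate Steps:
g = 18 (g = 3*6 = 18)
D(C, j) = √(C + j)
Z(G) = -2 + √2*√G/3 (Z(G) = -2 + √(G + G)/3 = -2 + √(2*G)/3 = -2 + (√2*√G)/3 = -2 + √2*√G/3)
1/(M(332, D(5, g)) + Z(148)) = 1/(595*332 + (-2 + √2*√148/3)) = 1/(197540 + (-2 + √2*(2*√37)/3)) = 1/(197540 + (-2 + 2*√74/3)) = 1/(197538 + 2*√74/3)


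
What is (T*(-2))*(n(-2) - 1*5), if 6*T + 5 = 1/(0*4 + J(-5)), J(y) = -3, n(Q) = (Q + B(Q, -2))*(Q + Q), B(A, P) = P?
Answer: 176/9 ≈ 19.556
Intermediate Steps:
n(Q) = 2*Q*(-2 + Q) (n(Q) = (Q - 2)*(Q + Q) = (-2 + Q)*(2*Q) = 2*Q*(-2 + Q))
T = -8/9 (T = -⅚ + 1/(6*(0*4 - 3)) = -⅚ + 1/(6*(0 - 3)) = -⅚ + (⅙)/(-3) = -⅚ + (⅙)*(-⅓) = -⅚ - 1/18 = -8/9 ≈ -0.88889)
(T*(-2))*(n(-2) - 1*5) = (-8/9*(-2))*(2*(-2)*(-2 - 2) - 1*5) = 16*(2*(-2)*(-4) - 5)/9 = 16*(16 - 5)/9 = (16/9)*11 = 176/9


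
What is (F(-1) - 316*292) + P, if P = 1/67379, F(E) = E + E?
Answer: -6217329845/67379 ≈ -92274.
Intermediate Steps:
F(E) = 2*E
P = 1/67379 ≈ 1.4841e-5
(F(-1) - 316*292) + P = (2*(-1) - 316*292) + 1/67379 = (-2 - 92272) + 1/67379 = -92274 + 1/67379 = -6217329845/67379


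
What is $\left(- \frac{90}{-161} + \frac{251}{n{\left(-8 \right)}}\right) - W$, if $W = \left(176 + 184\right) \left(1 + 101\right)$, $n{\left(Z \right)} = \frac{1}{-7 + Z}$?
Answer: $- \frac{6517995}{161} \approx -40484.0$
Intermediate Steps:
$W = 36720$ ($W = 360 \cdot 102 = 36720$)
$\left(- \frac{90}{-161} + \frac{251}{n{\left(-8 \right)}}\right) - W = \left(- \frac{90}{-161} + \frac{251}{\frac{1}{-7 - 8}}\right) - 36720 = \left(\left(-90\right) \left(- \frac{1}{161}\right) + \frac{251}{\frac{1}{-15}}\right) - 36720 = \left(\frac{90}{161} + \frac{251}{- \frac{1}{15}}\right) - 36720 = \left(\frac{90}{161} + 251 \left(-15\right)\right) - 36720 = \left(\frac{90}{161} - 3765\right) - 36720 = - \frac{606075}{161} - 36720 = - \frac{6517995}{161}$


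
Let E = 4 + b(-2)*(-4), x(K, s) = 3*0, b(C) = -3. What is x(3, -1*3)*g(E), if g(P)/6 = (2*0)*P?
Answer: 0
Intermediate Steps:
x(K, s) = 0
E = 16 (E = 4 - 3*(-4) = 4 + 12 = 16)
g(P) = 0 (g(P) = 6*((2*0)*P) = 6*(0*P) = 6*0 = 0)
x(3, -1*3)*g(E) = 0*0 = 0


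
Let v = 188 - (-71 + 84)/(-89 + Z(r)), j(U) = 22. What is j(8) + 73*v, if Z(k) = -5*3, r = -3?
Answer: 110041/8 ≈ 13755.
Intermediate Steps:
Z(k) = -15
v = 1505/8 (v = 188 - (-71 + 84)/(-89 - 15) = 188 - 13/(-104) = 188 - 13*(-1)/104 = 188 - 1*(-1/8) = 188 + 1/8 = 1505/8 ≈ 188.13)
j(8) + 73*v = 22 + 73*(1505/8) = 22 + 109865/8 = 110041/8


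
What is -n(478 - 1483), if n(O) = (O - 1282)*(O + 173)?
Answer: -1902784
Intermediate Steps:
n(O) = (-1282 + O)*(173 + O)
-n(478 - 1483) = -(-221786 + (478 - 1483)**2 - 1109*(478 - 1483)) = -(-221786 + (-1005)**2 - 1109*(-1005)) = -(-221786 + 1010025 + 1114545) = -1*1902784 = -1902784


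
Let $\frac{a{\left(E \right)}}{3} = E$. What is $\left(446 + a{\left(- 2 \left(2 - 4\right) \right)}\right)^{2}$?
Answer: $209764$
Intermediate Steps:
$a{\left(E \right)} = 3 E$
$\left(446 + a{\left(- 2 \left(2 - 4\right) \right)}\right)^{2} = \left(446 + 3 \left(- 2 \left(2 - 4\right)\right)\right)^{2} = \left(446 + 3 \left(\left(-2\right) \left(-2\right)\right)\right)^{2} = \left(446 + 3 \cdot 4\right)^{2} = \left(446 + 12\right)^{2} = 458^{2} = 209764$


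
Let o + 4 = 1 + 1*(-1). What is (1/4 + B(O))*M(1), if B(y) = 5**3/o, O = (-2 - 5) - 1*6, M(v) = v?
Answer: -31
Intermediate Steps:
o = -4 (o = -4 + (1 + 1*(-1)) = -4 + (1 - 1) = -4 + 0 = -4)
O = -13 (O = -7 - 6 = -13)
B(y) = -125/4 (B(y) = 5**3/(-4) = 125*(-1/4) = -125/4)
(1/4 + B(O))*M(1) = (1/4 - 125/4)*1 = -31*1 = -31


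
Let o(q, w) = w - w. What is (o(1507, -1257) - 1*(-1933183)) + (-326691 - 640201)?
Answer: 966291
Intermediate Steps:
o(q, w) = 0
(o(1507, -1257) - 1*(-1933183)) + (-326691 - 640201) = (0 - 1*(-1933183)) + (-326691 - 640201) = (0 + 1933183) - 966892 = 1933183 - 966892 = 966291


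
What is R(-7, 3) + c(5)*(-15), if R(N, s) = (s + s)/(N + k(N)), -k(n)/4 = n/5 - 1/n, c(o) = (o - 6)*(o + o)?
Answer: 3380/23 ≈ 146.96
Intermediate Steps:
c(o) = 2*o*(-6 + o) (c(o) = (-6 + o)*(2*o) = 2*o*(-6 + o))
k(n) = 4/n - 4*n/5 (k(n) = -4*(n/5 - 1/n) = -4*(-1/n + n/5) = 4/n - 4*n/5)
R(N, s) = 2*s/(4/N + N/5) (R(N, s) = (s + s)/(N + (4/N - 4*N/5)) = (2*s)/(4/N + N/5) = 2*s/(4/N + N/5))
R(-7, 3) + c(5)*(-15) = 10*(-7)*3/(20 + (-7)²) + (2*5*(-6 + 5))*(-15) = 10*(-7)*3/(20 + 49) + (2*5*(-1))*(-15) = 10*(-7)*3/69 - 10*(-15) = 10*(-7)*3*(1/69) + 150 = -70/23 + 150 = 3380/23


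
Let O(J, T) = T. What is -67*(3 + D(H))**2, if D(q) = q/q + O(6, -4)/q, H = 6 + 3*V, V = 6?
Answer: -35443/36 ≈ -984.53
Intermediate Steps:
H = 24 (H = 6 + 3*6 = 6 + 18 = 24)
D(q) = 1 - 4/q (D(q) = q/q - 4/q = 1 - 4/q)
-67*(3 + D(H))**2 = -67*(3 + (-4 + 24)/24)**2 = -67*(3 + (1/24)*20)**2 = -67*(3 + 5/6)**2 = -67*(23/6)**2 = -67*529/36 = -35443/36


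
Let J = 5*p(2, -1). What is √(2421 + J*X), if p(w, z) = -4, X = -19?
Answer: √2801 ≈ 52.924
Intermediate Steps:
J = -20 (J = 5*(-4) = -20)
√(2421 + J*X) = √(2421 - 20*(-19)) = √(2421 + 380) = √2801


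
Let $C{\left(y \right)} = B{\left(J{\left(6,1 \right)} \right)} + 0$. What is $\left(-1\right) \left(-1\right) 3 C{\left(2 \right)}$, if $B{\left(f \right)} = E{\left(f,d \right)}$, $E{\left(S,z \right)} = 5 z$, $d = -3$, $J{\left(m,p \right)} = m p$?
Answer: $-45$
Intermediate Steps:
$B{\left(f \right)} = -15$ ($B{\left(f \right)} = 5 \left(-3\right) = -15$)
$C{\left(y \right)} = -15$ ($C{\left(y \right)} = -15 + 0 = -15$)
$\left(-1\right) \left(-1\right) 3 C{\left(2 \right)} = \left(-1\right) \left(-1\right) 3 \left(-15\right) = 1 \cdot 3 \left(-15\right) = 3 \left(-15\right) = -45$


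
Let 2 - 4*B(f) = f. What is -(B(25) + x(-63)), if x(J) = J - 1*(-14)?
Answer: 219/4 ≈ 54.750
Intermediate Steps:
B(f) = ½ - f/4
x(J) = 14 + J (x(J) = J + 14 = 14 + J)
-(B(25) + x(-63)) = -((½ - ¼*25) + (14 - 63)) = -((½ - 25/4) - 49) = -(-23/4 - 49) = -1*(-219/4) = 219/4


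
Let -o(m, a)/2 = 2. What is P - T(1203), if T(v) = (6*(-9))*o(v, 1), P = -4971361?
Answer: -4971577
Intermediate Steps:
o(m, a) = -4 (o(m, a) = -2*2 = -4)
T(v) = 216 (T(v) = (6*(-9))*(-4) = -54*(-4) = 216)
P - T(1203) = -4971361 - 1*216 = -4971361 - 216 = -4971577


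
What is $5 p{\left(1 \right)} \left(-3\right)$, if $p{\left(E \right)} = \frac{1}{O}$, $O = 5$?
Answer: $-3$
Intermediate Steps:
$p{\left(E \right)} = \frac{1}{5}$
$5 p{\left(1 \right)} \left(-3\right) = 5 \cdot \frac{1}{5} \left(-3\right) = 1 \left(-3\right) = -3$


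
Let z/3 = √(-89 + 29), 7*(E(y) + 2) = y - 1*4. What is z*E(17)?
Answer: -6*I*√15/7 ≈ -3.3197*I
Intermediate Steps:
E(y) = -18/7 + y/7 (E(y) = -2 + (y - 1*4)/7 = -2 + (y - 4)/7 = -2 + (-4 + y)/7 = -2 + (-4/7 + y/7) = -18/7 + y/7)
z = 6*I*√15 (z = 3*√(-89 + 29) = 3*√(-60) = 3*(2*I*√15) = 6*I*√15 ≈ 23.238*I)
z*E(17) = (6*I*√15)*(-18/7 + (⅐)*17) = (6*I*√15)*(-18/7 + 17/7) = (6*I*√15)*(-⅐) = -6*I*√15/7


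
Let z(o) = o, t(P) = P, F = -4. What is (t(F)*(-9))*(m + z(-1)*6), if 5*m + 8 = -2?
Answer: -288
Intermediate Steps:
m = -2 (m = -8/5 + (⅕)*(-2) = -8/5 - ⅖ = -2)
(t(F)*(-9))*(m + z(-1)*6) = (-4*(-9))*(-2 - 1*6) = 36*(-2 - 6) = 36*(-8) = -288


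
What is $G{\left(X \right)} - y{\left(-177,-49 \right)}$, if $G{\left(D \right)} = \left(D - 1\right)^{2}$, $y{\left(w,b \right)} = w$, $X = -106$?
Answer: $11626$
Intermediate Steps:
$G{\left(D \right)} = \left(-1 + D\right)^{2}$
$G{\left(X \right)} - y{\left(-177,-49 \right)} = \left(-1 - 106\right)^{2} - -177 = \left(-107\right)^{2} + 177 = 11449 + 177 = 11626$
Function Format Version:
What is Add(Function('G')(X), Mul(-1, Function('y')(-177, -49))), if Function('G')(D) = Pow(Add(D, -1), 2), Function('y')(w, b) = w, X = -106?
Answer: 11626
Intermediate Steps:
Function('G')(D) = Pow(Add(-1, D), 2)
Add(Function('G')(X), Mul(-1, Function('y')(-177, -49))) = Add(Pow(Add(-1, -106), 2), Mul(-1, -177)) = Add(Pow(-107, 2), 177) = Add(11449, 177) = 11626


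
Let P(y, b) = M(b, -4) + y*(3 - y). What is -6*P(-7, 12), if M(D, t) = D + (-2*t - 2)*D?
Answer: -84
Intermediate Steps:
M(D, t) = D + D*(-2 - 2*t) (M(D, t) = D + (-2 - 2*t)*D = D + D*(-2 - 2*t))
P(y, b) = 7*b + y*(3 - y) (P(y, b) = -b*(1 + 2*(-4)) + y*(3 - y) = -b*(1 - 8) + y*(3 - y) = -1*b*(-7) + y*(3 - y) = 7*b + y*(3 - y))
-6*P(-7, 12) = -6*(-1*(-7)**2 + 3*(-7) + 7*12) = -6*(-1*49 - 21 + 84) = -6*(-49 - 21 + 84) = -6*14 = -84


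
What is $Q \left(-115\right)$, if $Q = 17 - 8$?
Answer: $-1035$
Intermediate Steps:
$Q = 9$ ($Q = 17 - 8 = 9$)
$Q \left(-115\right) = 9 \left(-115\right) = -1035$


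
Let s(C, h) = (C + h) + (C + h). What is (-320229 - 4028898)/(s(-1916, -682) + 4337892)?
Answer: -1449709/1444232 ≈ -1.0038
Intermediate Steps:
s(C, h) = 2*C + 2*h
(-320229 - 4028898)/(s(-1916, -682) + 4337892) = (-320229 - 4028898)/((2*(-1916) + 2*(-682)) + 4337892) = -4349127/((-3832 - 1364) + 4337892) = -4349127/(-5196 + 4337892) = -4349127/4332696 = -4349127*1/4332696 = -1449709/1444232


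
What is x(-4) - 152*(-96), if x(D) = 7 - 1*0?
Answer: 14599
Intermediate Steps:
x(D) = 7 (x(D) = 7 + 0 = 7)
x(-4) - 152*(-96) = 7 - 152*(-96) = 7 + 14592 = 14599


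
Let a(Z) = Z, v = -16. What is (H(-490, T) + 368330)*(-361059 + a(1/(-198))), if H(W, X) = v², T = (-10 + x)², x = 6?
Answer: -1463894238791/11 ≈ -1.3308e+11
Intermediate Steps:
T = 16 (T = (-10 + 6)² = (-4)² = 16)
H(W, X) = 256 (H(W, X) = (-16)² = 256)
(H(-490, T) + 368330)*(-361059 + a(1/(-198))) = (256 + 368330)*(-361059 + 1/(-198)) = 368586*(-361059 - 1/198) = 368586*(-71489683/198) = -1463894238791/11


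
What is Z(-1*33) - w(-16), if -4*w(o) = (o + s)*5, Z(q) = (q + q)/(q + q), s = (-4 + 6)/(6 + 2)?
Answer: -299/16 ≈ -18.688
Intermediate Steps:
s = 1/4 (s = 2/8 = 2*(1/8) = 1/4 ≈ 0.25000)
Z(q) = 1 (Z(q) = (2*q)/((2*q)) = (2*q)*(1/(2*q)) = 1)
w(o) = -5/16 - 5*o/4 (w(o) = -(o + 1/4)*5/4 = -(1/4 + o)*5/4 = -(5/4 + 5*o)/4 = -5/16 - 5*o/4)
Z(-1*33) - w(-16) = 1 - (-5/16 - 5/4*(-16)) = 1 - (-5/16 + 20) = 1 - 1*315/16 = 1 - 315/16 = -299/16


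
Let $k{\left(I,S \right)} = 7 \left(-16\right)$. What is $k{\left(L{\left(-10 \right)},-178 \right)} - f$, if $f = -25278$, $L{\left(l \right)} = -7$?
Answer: $25166$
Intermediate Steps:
$k{\left(I,S \right)} = -112$
$k{\left(L{\left(-10 \right)},-178 \right)} - f = -112 - -25278 = -112 + 25278 = 25166$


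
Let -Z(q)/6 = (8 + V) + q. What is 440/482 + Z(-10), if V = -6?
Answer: 11788/241 ≈ 48.913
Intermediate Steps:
Z(q) = -12 - 6*q (Z(q) = -6*((8 - 6) + q) = -6*(2 + q) = -12 - 6*q)
440/482 + Z(-10) = 440/482 + (-12 - 6*(-10)) = 440*(1/482) + (-12 + 60) = 220/241 + 48 = 11788/241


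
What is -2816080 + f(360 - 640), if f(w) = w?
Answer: -2816360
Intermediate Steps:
-2816080 + f(360 - 640) = -2816080 + (360 - 640) = -2816080 - 280 = -2816360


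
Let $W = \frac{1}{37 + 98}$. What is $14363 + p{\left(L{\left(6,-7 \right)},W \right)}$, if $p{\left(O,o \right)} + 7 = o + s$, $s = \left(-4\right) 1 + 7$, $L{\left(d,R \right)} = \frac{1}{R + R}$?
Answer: $\frac{1938466}{135} \approx 14359.0$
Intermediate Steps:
$L{\left(d,R \right)} = \frac{1}{2 R}$
$W = \frac{1}{135} \approx 0.0074074$
$s = 3$ ($s = -4 + 7 = 3$)
$p{\left(O,o \right)} = -4 + o$ ($p{\left(O,o \right)} = -7 + \left(o + 3\right) = -7 + \left(3 + o\right) = -4 + o$)
$14363 + p{\left(L{\left(6,-7 \right)},W \right)} = 14363 + \left(-4 + \frac{1}{135}\right) = 14363 - \frac{539}{135} = \frac{1938466}{135}$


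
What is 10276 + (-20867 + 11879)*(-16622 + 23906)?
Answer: -65458316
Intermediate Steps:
10276 + (-20867 + 11879)*(-16622 + 23906) = 10276 - 8988*7284 = 10276 - 65468592 = -65458316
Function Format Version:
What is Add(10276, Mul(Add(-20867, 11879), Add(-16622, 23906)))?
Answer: -65458316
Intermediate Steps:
Add(10276, Mul(Add(-20867, 11879), Add(-16622, 23906))) = Add(10276, Mul(-8988, 7284)) = Add(10276, -65468592) = -65458316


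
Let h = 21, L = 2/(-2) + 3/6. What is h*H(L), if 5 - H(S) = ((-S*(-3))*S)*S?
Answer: 903/8 ≈ 112.88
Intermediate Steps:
L = -1/2 (L = 2*(-1/2) + 3*(1/6) = -1 + 1/2 = -1/2 ≈ -0.50000)
H(S) = 5 - 3*S**3 (H(S) = 5 - (-S*(-3))*S*S = 5 - (3*S)*S*S = 5 - 3*S**2*S = 5 - 3*S**3)
h*H(L) = 21*(5 - 3*(-1/2)**3) = 21*(5 - 3*(-1/8)) = 21*(5 + 3/8) = 21*(43/8) = 903/8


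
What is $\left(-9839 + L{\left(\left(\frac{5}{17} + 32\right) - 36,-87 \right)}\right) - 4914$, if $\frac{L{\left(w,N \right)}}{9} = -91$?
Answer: $-15572$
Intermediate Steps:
$L{\left(w,N \right)} = -819$ ($L{\left(w,N \right)} = 9 \left(-91\right) = -819$)
$\left(-9839 + L{\left(\left(\frac{5}{17} + 32\right) - 36,-87 \right)}\right) - 4914 = \left(-9839 - 819\right) - 4914 = -10658 - 4914 = -15572$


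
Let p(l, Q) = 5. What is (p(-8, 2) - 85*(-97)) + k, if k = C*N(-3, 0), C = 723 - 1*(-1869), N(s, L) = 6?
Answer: 23802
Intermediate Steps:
C = 2592 (C = 723 + 1869 = 2592)
k = 15552 (k = 2592*6 = 15552)
(p(-8, 2) - 85*(-97)) + k = (5 - 85*(-97)) + 15552 = (5 + 8245) + 15552 = 8250 + 15552 = 23802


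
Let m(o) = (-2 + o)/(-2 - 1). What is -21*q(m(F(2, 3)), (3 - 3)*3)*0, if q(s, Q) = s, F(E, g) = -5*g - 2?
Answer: 0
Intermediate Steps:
F(E, g) = -2 - 5*g
m(o) = ⅔ - o/3 (m(o) = (-2 + o)/(-3) = (-2 + o)*(-⅓) = ⅔ - o/3)
-21*q(m(F(2, 3)), (3 - 3)*3)*0 = -21*(⅔ - (-2 - 5*3)/3)*0 = -21*(⅔ - (-2 - 15)/3)*0 = -21*(⅔ - ⅓*(-17))*0 = -21*(⅔ + 17/3)*0 = -21*19/3*0 = -133*0 = 0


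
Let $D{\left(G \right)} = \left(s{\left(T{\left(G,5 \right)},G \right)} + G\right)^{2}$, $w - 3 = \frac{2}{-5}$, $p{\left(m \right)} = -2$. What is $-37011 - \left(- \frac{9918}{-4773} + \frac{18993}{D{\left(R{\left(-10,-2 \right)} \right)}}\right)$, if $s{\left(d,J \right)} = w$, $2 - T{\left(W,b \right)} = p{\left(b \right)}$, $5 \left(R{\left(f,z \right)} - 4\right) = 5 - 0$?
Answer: $- \frac{85789439883}{2297404} \approx -37342.0$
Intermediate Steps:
$R{\left(f,z \right)} = 5$ ($R{\left(f,z \right)} = 4 + \frac{5 - 0}{5} = 4 + \frac{5 + 0}{5} = 4 + \frac{1}{5} \cdot 5 = 4 + 1 = 5$)
$T{\left(W,b \right)} = 4$ ($T{\left(W,b \right)} = 2 - -2 = 2 + 2 = 4$)
$w = \frac{13}{5}$ ($w = 3 + \frac{2}{-5} = 3 + 2 \left(- \frac{1}{5}\right) = 3 - \frac{2}{5} = \frac{13}{5} \approx 2.6$)
$s{\left(d,J \right)} = \frac{13}{5}$
$D{\left(G \right)} = \left(\frac{13}{5} + G\right)^{2}$
$-37011 - \left(- \frac{9918}{-4773} + \frac{18993}{D{\left(R{\left(-10,-2 \right)} \right)}}\right) = -37011 - \left(- \frac{9918}{-4773} + \frac{18993}{\frac{1}{25} \left(13 + 5 \cdot 5\right)^{2}}\right) = -37011 - \left(\left(-9918\right) \left(- \frac{1}{4773}\right) + \frac{18993}{\frac{1}{25} \left(13 + 25\right)^{2}}\right) = -37011 - \left(\frac{3306}{1591} + \frac{18993}{\frac{1}{25} \cdot 38^{2}}\right) = -37011 - \left(\frac{3306}{1591} + \frac{18993}{\frac{1}{25} \cdot 1444}\right) = -37011 - \left(\frac{3306}{1591} + \frac{18993}{\frac{1444}{25}}\right) = -37011 - \left(\frac{3306}{1591} + 18993 \cdot \frac{25}{1444}\right) = -37011 - \left(\frac{3306}{1591} + \frac{474825}{1444}\right) = -37011 - \frac{760220439}{2297404} = - \frac{85789439883}{2297404}$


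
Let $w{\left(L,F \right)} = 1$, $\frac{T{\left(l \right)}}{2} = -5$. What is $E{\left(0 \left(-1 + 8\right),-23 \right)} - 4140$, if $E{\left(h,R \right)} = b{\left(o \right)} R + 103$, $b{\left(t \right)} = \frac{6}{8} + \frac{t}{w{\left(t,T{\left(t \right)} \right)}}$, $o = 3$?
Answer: $- \frac{16493}{4} \approx -4123.3$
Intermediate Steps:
$T{\left(l \right)} = -10$ ($T{\left(l \right)} = 2 \left(-5\right) = -10$)
$b{\left(t \right)} = \frac{3}{4} + t$ ($b{\left(t \right)} = \frac{6}{8} + \frac{t}{1} = 6 \cdot \frac{1}{8} + t 1 = \frac{3}{4} + t$)
$E{\left(h,R \right)} = 103 + \frac{15 R}{4}$ ($E{\left(h,R \right)} = \left(\frac{3}{4} + 3\right) R + 103 = \frac{15 R}{4} + 103 = 103 + \frac{15 R}{4}$)
$E{\left(0 \left(-1 + 8\right),-23 \right)} - 4140 = \left(103 + \frac{15}{4} \left(-23\right)\right) - 4140 = \left(103 - \frac{345}{4}\right) - 4140 = \frac{67}{4} - 4140 = - \frac{16493}{4}$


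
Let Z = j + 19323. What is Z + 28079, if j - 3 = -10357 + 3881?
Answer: 40929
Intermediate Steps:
j = -6473 (j = 3 + (-10357 + 3881) = 3 - 6476 = -6473)
Z = 12850 (Z = -6473 + 19323 = 12850)
Z + 28079 = 12850 + 28079 = 40929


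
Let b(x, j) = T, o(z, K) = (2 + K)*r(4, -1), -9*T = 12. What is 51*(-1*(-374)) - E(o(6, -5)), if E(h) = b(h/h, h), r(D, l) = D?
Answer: 57226/3 ≈ 19075.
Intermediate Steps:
T = -4/3 (T = -⅑*12 = -4/3 ≈ -1.3333)
o(z, K) = 8 + 4*K (o(z, K) = (2 + K)*4 = 8 + 4*K)
b(x, j) = -4/3
E(h) = -4/3
51*(-1*(-374)) - E(o(6, -5)) = 51*(-1*(-374)) - 1*(-4/3) = 51*374 + 4/3 = 19074 + 4/3 = 57226/3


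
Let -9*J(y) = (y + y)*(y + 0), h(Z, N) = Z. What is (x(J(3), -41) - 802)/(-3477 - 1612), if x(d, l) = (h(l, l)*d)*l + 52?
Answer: 4112/5089 ≈ 0.80802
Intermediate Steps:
J(y) = -2*y²/9 (J(y) = -(y + y)*(y + 0)/9 = -2*y*y/9 = -2*y²/9)
x(d, l) = 52 + d*l² (x(d, l) = (l*d)*l + 52 = (d*l)*l + 52 = d*l² + 52 = 52 + d*l²)
(x(J(3), -41) - 802)/(-3477 - 1612) = ((52 - 2/9*3²*(-41)²) - 802)/(-3477 - 1612) = ((52 - 2/9*9*1681) - 802)/(-5089) = ((52 - 2*1681) - 802)*(-1/5089) = ((52 - 3362) - 802)*(-1/5089) = (-3310 - 802)*(-1/5089) = -4112*(-1/5089) = 4112/5089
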